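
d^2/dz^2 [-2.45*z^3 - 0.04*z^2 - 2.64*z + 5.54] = -14.7*z - 0.08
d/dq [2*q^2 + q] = 4*q + 1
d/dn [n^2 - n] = 2*n - 1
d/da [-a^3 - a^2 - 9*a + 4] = -3*a^2 - 2*a - 9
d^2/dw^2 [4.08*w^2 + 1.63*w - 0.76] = 8.16000000000000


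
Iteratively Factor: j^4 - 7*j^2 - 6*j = (j + 1)*(j^3 - j^2 - 6*j) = (j - 3)*(j + 1)*(j^2 + 2*j) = j*(j - 3)*(j + 1)*(j + 2)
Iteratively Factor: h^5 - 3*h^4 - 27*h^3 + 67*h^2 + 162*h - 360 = (h + 3)*(h^4 - 6*h^3 - 9*h^2 + 94*h - 120) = (h - 5)*(h + 3)*(h^3 - h^2 - 14*h + 24) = (h - 5)*(h - 2)*(h + 3)*(h^2 + h - 12) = (h - 5)*(h - 3)*(h - 2)*(h + 3)*(h + 4)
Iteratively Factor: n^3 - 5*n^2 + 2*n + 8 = (n - 2)*(n^2 - 3*n - 4) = (n - 4)*(n - 2)*(n + 1)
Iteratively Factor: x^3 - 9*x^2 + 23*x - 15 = (x - 3)*(x^2 - 6*x + 5) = (x - 3)*(x - 1)*(x - 5)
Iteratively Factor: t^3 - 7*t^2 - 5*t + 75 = (t - 5)*(t^2 - 2*t - 15) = (t - 5)^2*(t + 3)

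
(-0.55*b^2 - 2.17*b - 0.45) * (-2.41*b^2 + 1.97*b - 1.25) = 1.3255*b^4 + 4.1462*b^3 - 2.5029*b^2 + 1.826*b + 0.5625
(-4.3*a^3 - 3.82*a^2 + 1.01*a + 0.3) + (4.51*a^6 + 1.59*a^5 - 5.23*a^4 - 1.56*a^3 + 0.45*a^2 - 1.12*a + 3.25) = 4.51*a^6 + 1.59*a^5 - 5.23*a^4 - 5.86*a^3 - 3.37*a^2 - 0.11*a + 3.55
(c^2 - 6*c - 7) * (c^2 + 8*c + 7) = c^4 + 2*c^3 - 48*c^2 - 98*c - 49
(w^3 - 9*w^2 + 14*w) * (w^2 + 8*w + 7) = w^5 - w^4 - 51*w^3 + 49*w^2 + 98*w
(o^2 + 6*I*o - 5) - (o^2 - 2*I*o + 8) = 8*I*o - 13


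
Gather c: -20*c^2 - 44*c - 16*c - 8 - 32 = -20*c^2 - 60*c - 40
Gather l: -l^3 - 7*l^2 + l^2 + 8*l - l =-l^3 - 6*l^2 + 7*l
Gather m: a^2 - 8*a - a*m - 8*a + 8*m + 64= a^2 - 16*a + m*(8 - a) + 64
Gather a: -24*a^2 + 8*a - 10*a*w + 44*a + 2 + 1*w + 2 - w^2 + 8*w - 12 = -24*a^2 + a*(52 - 10*w) - w^2 + 9*w - 8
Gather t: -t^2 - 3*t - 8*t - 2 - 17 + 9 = -t^2 - 11*t - 10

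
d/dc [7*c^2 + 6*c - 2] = 14*c + 6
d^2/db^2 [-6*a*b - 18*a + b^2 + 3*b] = 2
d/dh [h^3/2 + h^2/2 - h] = 3*h^2/2 + h - 1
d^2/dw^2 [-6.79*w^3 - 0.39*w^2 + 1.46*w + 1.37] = -40.74*w - 0.78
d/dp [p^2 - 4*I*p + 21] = 2*p - 4*I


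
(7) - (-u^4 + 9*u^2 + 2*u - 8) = u^4 - 9*u^2 - 2*u + 15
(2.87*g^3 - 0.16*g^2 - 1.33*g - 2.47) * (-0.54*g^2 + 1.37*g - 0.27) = -1.5498*g^5 + 4.0183*g^4 - 0.2759*g^3 - 0.4451*g^2 - 3.0248*g + 0.6669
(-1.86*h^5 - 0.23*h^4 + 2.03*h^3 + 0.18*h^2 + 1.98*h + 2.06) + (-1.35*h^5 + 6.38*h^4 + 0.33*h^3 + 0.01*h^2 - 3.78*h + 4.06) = -3.21*h^5 + 6.15*h^4 + 2.36*h^3 + 0.19*h^2 - 1.8*h + 6.12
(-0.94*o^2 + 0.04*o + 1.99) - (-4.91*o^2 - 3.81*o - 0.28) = 3.97*o^2 + 3.85*o + 2.27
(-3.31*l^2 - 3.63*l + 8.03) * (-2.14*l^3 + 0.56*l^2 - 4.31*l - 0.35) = 7.0834*l^5 + 5.9146*l^4 - 4.9509*l^3 + 21.3006*l^2 - 33.3388*l - 2.8105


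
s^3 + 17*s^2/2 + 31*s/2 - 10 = (s - 1/2)*(s + 4)*(s + 5)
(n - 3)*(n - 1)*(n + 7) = n^3 + 3*n^2 - 25*n + 21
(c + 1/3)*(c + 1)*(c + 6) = c^3 + 22*c^2/3 + 25*c/3 + 2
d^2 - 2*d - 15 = (d - 5)*(d + 3)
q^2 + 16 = (q - 4*I)*(q + 4*I)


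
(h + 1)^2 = h^2 + 2*h + 1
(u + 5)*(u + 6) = u^2 + 11*u + 30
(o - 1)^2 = o^2 - 2*o + 1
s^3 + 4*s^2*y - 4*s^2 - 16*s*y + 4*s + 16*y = (s - 2)^2*(s + 4*y)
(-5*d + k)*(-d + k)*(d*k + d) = 5*d^3*k + 5*d^3 - 6*d^2*k^2 - 6*d^2*k + d*k^3 + d*k^2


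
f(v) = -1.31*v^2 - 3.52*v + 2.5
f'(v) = -2.62*v - 3.52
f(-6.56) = -30.78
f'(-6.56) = 13.67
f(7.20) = -90.75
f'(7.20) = -22.38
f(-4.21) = -5.90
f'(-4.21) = 7.51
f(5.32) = -53.30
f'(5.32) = -17.46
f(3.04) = -20.31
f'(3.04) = -11.48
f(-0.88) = 4.58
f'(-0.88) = -1.21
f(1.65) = -6.87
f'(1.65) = -7.84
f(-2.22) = 3.86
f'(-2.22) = 2.30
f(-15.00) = -239.45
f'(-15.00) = 35.78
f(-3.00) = 1.27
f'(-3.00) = 4.34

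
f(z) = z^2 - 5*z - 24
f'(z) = 2*z - 5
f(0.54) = -26.41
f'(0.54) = -3.92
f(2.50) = -30.25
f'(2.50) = 0.00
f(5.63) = -20.45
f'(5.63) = 6.26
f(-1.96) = -10.36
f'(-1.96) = -8.92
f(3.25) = -29.69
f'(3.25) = 1.50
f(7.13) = -8.81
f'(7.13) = 9.26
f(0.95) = -27.85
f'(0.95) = -3.10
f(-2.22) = -7.97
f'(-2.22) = -9.44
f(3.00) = -30.00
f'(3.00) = 1.00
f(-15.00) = 276.00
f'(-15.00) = -35.00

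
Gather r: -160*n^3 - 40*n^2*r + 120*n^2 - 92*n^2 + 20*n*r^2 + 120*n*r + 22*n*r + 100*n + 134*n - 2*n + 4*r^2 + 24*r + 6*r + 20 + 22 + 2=-160*n^3 + 28*n^2 + 232*n + r^2*(20*n + 4) + r*(-40*n^2 + 142*n + 30) + 44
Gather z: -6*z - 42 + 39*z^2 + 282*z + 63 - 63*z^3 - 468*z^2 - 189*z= -63*z^3 - 429*z^2 + 87*z + 21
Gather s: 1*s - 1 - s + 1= 0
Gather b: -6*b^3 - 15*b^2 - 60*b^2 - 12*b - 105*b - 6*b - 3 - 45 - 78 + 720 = -6*b^3 - 75*b^2 - 123*b + 594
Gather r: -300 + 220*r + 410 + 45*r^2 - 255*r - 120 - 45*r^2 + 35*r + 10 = 0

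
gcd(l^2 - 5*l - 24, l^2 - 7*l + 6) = 1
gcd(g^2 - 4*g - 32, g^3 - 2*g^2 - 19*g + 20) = g + 4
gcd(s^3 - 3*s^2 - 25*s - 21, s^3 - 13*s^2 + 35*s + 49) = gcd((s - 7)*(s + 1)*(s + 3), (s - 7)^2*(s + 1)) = s^2 - 6*s - 7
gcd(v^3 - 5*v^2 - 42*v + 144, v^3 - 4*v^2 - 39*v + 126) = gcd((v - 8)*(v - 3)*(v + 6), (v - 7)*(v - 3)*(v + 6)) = v^2 + 3*v - 18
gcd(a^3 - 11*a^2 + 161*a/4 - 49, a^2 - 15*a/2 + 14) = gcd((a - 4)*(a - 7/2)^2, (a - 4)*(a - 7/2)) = a^2 - 15*a/2 + 14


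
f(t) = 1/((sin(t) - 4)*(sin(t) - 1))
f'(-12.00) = 1.29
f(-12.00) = 0.62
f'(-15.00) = -0.08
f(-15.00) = 0.13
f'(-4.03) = -4.17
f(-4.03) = 1.39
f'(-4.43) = -59.20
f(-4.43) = 8.31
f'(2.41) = -2.23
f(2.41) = 0.90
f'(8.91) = -1.10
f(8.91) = 0.56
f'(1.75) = -231.68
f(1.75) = 20.70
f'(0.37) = 0.74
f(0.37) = 0.43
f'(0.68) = 1.86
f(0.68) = 0.80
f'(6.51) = 0.52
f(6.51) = 0.34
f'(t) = -cos(t)/((sin(t) - 4)*(sin(t) - 1)^2) - cos(t)/((sin(t) - 4)^2*(sin(t) - 1))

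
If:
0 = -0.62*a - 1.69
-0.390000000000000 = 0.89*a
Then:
No Solution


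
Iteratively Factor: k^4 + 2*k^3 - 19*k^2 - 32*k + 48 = (k - 4)*(k^3 + 6*k^2 + 5*k - 12) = (k - 4)*(k + 4)*(k^2 + 2*k - 3) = (k - 4)*(k - 1)*(k + 4)*(k + 3)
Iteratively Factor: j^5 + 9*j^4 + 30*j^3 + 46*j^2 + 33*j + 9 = (j + 3)*(j^4 + 6*j^3 + 12*j^2 + 10*j + 3) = (j + 3)^2*(j^3 + 3*j^2 + 3*j + 1) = (j + 1)*(j + 3)^2*(j^2 + 2*j + 1) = (j + 1)^2*(j + 3)^2*(j + 1)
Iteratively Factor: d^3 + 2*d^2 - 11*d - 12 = (d + 4)*(d^2 - 2*d - 3) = (d - 3)*(d + 4)*(d + 1)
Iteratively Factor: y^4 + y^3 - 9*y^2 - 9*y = (y)*(y^3 + y^2 - 9*y - 9) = y*(y + 1)*(y^2 - 9) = y*(y + 1)*(y + 3)*(y - 3)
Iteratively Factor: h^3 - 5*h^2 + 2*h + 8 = (h + 1)*(h^2 - 6*h + 8) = (h - 2)*(h + 1)*(h - 4)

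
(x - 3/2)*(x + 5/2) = x^2 + x - 15/4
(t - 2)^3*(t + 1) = t^4 - 5*t^3 + 6*t^2 + 4*t - 8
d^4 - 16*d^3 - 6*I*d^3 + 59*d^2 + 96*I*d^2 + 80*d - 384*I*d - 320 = (d - 8)^2*(d - 5*I)*(d - I)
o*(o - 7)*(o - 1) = o^3 - 8*o^2 + 7*o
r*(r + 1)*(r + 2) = r^3 + 3*r^2 + 2*r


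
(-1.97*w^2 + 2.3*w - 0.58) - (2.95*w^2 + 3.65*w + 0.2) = -4.92*w^2 - 1.35*w - 0.78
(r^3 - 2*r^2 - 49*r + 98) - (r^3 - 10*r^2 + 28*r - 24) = 8*r^2 - 77*r + 122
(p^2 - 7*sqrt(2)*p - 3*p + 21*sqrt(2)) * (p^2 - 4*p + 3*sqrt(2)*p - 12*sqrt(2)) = p^4 - 7*p^3 - 4*sqrt(2)*p^3 - 30*p^2 + 28*sqrt(2)*p^2 - 48*sqrt(2)*p + 294*p - 504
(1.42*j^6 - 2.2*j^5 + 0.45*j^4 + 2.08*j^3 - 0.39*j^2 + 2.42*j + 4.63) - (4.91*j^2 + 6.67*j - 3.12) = 1.42*j^6 - 2.2*j^5 + 0.45*j^4 + 2.08*j^3 - 5.3*j^2 - 4.25*j + 7.75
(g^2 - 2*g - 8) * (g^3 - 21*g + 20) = g^5 - 2*g^4 - 29*g^3 + 62*g^2 + 128*g - 160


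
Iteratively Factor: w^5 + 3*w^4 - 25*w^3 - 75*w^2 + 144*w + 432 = (w - 4)*(w^4 + 7*w^3 + 3*w^2 - 63*w - 108) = (w - 4)*(w + 3)*(w^3 + 4*w^2 - 9*w - 36) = (w - 4)*(w + 3)*(w + 4)*(w^2 - 9) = (w - 4)*(w - 3)*(w + 3)*(w + 4)*(w + 3)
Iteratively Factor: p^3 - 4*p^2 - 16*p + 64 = (p - 4)*(p^2 - 16) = (p - 4)*(p + 4)*(p - 4)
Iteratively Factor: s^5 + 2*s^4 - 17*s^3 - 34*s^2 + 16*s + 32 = (s - 1)*(s^4 + 3*s^3 - 14*s^2 - 48*s - 32) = (s - 1)*(s + 1)*(s^3 + 2*s^2 - 16*s - 32) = (s - 1)*(s + 1)*(s + 2)*(s^2 - 16) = (s - 4)*(s - 1)*(s + 1)*(s + 2)*(s + 4)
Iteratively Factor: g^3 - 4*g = (g + 2)*(g^2 - 2*g) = g*(g + 2)*(g - 2)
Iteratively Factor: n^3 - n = (n)*(n^2 - 1) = n*(n - 1)*(n + 1)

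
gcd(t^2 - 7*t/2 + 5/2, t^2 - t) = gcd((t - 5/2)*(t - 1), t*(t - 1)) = t - 1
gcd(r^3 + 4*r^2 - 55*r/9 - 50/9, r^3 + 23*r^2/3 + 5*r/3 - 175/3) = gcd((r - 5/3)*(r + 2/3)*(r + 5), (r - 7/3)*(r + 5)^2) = r + 5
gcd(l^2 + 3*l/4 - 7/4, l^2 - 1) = l - 1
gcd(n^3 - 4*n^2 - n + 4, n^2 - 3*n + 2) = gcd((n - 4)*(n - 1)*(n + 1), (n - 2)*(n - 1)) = n - 1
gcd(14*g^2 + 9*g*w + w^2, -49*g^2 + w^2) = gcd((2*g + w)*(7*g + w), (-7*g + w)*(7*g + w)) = 7*g + w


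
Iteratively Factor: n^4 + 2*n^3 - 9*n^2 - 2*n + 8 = (n + 4)*(n^3 - 2*n^2 - n + 2) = (n - 2)*(n + 4)*(n^2 - 1) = (n - 2)*(n - 1)*(n + 4)*(n + 1)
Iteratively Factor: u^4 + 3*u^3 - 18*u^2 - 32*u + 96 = (u - 2)*(u^3 + 5*u^2 - 8*u - 48) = (u - 3)*(u - 2)*(u^2 + 8*u + 16) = (u - 3)*(u - 2)*(u + 4)*(u + 4)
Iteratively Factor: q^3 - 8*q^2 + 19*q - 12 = (q - 3)*(q^2 - 5*q + 4) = (q - 3)*(q - 1)*(q - 4)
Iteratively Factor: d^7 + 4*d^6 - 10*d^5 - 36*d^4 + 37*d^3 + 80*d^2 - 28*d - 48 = (d - 2)*(d^6 + 6*d^5 + 2*d^4 - 32*d^3 - 27*d^2 + 26*d + 24) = (d - 2)*(d - 1)*(d^5 + 7*d^4 + 9*d^3 - 23*d^2 - 50*d - 24) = (d - 2)*(d - 1)*(d + 1)*(d^4 + 6*d^3 + 3*d^2 - 26*d - 24) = (d - 2)*(d - 1)*(d + 1)^2*(d^3 + 5*d^2 - 2*d - 24) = (d - 2)*(d - 1)*(d + 1)^2*(d + 3)*(d^2 + 2*d - 8) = (d - 2)^2*(d - 1)*(d + 1)^2*(d + 3)*(d + 4)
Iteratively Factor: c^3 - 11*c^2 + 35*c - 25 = (c - 5)*(c^2 - 6*c + 5) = (c - 5)^2*(c - 1)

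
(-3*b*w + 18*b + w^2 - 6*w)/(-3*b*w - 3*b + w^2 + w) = (w - 6)/(w + 1)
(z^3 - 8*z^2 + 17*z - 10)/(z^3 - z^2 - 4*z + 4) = (z - 5)/(z + 2)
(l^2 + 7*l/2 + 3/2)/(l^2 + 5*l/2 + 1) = (l + 3)/(l + 2)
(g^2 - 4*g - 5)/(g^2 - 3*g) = (g^2 - 4*g - 5)/(g*(g - 3))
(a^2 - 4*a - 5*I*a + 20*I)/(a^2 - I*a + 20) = (a - 4)/(a + 4*I)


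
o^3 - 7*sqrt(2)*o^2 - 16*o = o*(o - 8*sqrt(2))*(o + sqrt(2))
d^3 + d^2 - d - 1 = (d - 1)*(d + 1)^2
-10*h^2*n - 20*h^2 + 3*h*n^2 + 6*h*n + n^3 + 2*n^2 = (-2*h + n)*(5*h + n)*(n + 2)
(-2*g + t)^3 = -8*g^3 + 12*g^2*t - 6*g*t^2 + t^3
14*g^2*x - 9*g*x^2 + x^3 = x*(-7*g + x)*(-2*g + x)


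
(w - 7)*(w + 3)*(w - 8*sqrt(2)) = w^3 - 8*sqrt(2)*w^2 - 4*w^2 - 21*w + 32*sqrt(2)*w + 168*sqrt(2)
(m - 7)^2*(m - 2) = m^3 - 16*m^2 + 77*m - 98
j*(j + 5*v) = j^2 + 5*j*v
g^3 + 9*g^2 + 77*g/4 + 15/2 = (g + 1/2)*(g + 5/2)*(g + 6)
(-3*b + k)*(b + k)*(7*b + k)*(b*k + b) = -21*b^4*k - 21*b^4 - 17*b^3*k^2 - 17*b^3*k + 5*b^2*k^3 + 5*b^2*k^2 + b*k^4 + b*k^3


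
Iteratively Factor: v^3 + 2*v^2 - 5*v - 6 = (v - 2)*(v^2 + 4*v + 3) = (v - 2)*(v + 3)*(v + 1)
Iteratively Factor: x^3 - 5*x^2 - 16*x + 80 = (x - 5)*(x^2 - 16) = (x - 5)*(x + 4)*(x - 4)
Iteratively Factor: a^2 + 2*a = (a + 2)*(a)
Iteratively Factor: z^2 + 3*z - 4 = (z + 4)*(z - 1)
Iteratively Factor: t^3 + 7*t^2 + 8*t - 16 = (t - 1)*(t^2 + 8*t + 16) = (t - 1)*(t + 4)*(t + 4)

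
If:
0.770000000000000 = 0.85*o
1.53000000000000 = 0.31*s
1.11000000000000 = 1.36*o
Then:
No Solution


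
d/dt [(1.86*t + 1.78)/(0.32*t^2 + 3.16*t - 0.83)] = (0.5952*t^2 + 5.8776*t - (0.64*t + 3.16)*(1.86*t + 1.78) - 1.5438)/(0.32*t^2 + 3.16*t - 0.83)^2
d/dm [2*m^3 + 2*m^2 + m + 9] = 6*m^2 + 4*m + 1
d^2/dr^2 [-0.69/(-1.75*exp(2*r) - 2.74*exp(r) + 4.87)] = (0.69*(3.5*exp(r) + 2.74)*(7.0*exp(r) + 5.48)*exp(r) - (4.83*exp(r) + 1.8906)*(1.75*exp(2*r) + 2.74*exp(r) - 4.87))*exp(r)/(1.75*exp(2*r) + 2.74*exp(r) - 4.87)^3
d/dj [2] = 0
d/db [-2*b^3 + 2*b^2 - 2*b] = -6*b^2 + 4*b - 2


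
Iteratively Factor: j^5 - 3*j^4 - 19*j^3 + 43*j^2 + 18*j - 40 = (j - 2)*(j^4 - j^3 - 21*j^2 + j + 20) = (j - 2)*(j + 4)*(j^3 - 5*j^2 - j + 5) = (j - 2)*(j - 1)*(j + 4)*(j^2 - 4*j - 5) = (j - 2)*(j - 1)*(j + 1)*(j + 4)*(j - 5)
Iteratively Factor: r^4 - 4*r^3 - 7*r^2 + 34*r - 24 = (r - 1)*(r^3 - 3*r^2 - 10*r + 24) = (r - 4)*(r - 1)*(r^2 + r - 6) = (r - 4)*(r - 2)*(r - 1)*(r + 3)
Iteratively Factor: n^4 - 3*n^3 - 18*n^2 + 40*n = (n - 2)*(n^3 - n^2 - 20*n) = (n - 5)*(n - 2)*(n^2 + 4*n) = n*(n - 5)*(n - 2)*(n + 4)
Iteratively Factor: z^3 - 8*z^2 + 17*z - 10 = (z - 5)*(z^2 - 3*z + 2) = (z - 5)*(z - 1)*(z - 2)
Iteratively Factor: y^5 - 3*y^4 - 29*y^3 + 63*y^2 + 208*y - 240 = (y - 1)*(y^4 - 2*y^3 - 31*y^2 + 32*y + 240) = (y - 5)*(y - 1)*(y^3 + 3*y^2 - 16*y - 48) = (y - 5)*(y - 1)*(y + 4)*(y^2 - y - 12) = (y - 5)*(y - 1)*(y + 3)*(y + 4)*(y - 4)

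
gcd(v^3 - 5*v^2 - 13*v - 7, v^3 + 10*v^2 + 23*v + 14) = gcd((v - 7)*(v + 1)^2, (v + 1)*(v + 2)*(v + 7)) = v + 1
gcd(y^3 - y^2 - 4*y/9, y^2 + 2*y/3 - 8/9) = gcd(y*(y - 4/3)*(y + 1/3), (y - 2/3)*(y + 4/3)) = 1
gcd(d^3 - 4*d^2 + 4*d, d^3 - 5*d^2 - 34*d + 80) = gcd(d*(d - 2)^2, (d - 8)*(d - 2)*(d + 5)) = d - 2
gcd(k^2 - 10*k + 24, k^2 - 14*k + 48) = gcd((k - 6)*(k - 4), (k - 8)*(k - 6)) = k - 6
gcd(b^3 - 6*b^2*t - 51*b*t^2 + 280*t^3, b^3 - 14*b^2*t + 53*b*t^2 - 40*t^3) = b^2 - 13*b*t + 40*t^2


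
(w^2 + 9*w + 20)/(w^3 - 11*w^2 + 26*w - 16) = (w^2 + 9*w + 20)/(w^3 - 11*w^2 + 26*w - 16)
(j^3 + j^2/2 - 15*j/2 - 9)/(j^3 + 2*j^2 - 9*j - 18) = (j + 3/2)/(j + 3)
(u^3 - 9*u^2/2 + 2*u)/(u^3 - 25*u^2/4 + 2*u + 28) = 2*u*(2*u - 1)/(4*u^2 - 9*u - 28)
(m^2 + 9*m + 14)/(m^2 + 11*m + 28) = (m + 2)/(m + 4)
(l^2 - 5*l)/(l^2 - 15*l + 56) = l*(l - 5)/(l^2 - 15*l + 56)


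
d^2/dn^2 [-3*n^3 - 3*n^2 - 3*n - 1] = -18*n - 6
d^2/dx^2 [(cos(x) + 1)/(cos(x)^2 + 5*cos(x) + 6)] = (-9*(1 - cos(2*x))^2*cos(x) + (1 - cos(2*x))^2 + 23*cos(x) + 74*cos(2*x) + 15*cos(3*x) + 2*cos(5*x) - 18)/(4*(cos(x) + 2)^3*(cos(x) + 3)^3)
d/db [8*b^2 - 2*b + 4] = 16*b - 2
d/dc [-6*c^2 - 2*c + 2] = -12*c - 2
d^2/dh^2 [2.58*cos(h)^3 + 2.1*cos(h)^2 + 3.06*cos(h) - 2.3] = -4.995*cos(h) - 4.2*cos(2*h) - 5.805*cos(3*h)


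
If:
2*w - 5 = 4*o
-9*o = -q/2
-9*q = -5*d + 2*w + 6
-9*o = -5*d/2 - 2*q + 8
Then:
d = 65/22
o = 1/44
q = 9/22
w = 28/11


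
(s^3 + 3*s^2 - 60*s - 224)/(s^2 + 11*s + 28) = s - 8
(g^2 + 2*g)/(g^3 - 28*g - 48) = g/(g^2 - 2*g - 24)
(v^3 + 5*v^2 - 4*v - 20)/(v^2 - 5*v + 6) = (v^2 + 7*v + 10)/(v - 3)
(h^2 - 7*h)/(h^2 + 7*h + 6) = h*(h - 7)/(h^2 + 7*h + 6)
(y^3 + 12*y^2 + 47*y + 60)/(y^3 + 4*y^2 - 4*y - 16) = (y^2 + 8*y + 15)/(y^2 - 4)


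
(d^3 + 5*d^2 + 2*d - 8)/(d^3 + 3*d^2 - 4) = (d + 4)/(d + 2)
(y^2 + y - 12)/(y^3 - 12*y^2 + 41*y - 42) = (y + 4)/(y^2 - 9*y + 14)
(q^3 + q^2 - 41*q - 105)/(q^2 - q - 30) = (q^2 - 4*q - 21)/(q - 6)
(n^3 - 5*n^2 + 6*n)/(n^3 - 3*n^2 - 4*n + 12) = n/(n + 2)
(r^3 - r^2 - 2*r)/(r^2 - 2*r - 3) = r*(r - 2)/(r - 3)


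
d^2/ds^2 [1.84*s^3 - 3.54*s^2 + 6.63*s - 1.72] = 11.04*s - 7.08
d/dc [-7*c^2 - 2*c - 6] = -14*c - 2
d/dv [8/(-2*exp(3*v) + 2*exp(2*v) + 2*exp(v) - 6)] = (12*exp(2*v) - 8*exp(v) - 4)*exp(v)/(exp(3*v) - exp(2*v) - exp(v) + 3)^2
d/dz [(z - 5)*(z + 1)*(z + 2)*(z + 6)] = 4*z^3 + 12*z^2 - 50*z - 88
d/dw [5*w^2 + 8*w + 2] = 10*w + 8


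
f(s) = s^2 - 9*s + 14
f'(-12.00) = -33.00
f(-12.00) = 266.00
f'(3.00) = -3.00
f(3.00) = -4.00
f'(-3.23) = -15.46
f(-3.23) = 53.50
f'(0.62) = -7.76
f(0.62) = 8.80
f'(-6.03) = -21.06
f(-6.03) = 104.63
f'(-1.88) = -12.76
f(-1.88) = 34.45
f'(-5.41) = -19.82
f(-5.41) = 91.96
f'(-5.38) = -19.76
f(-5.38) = 91.36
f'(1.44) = -6.12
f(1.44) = 3.11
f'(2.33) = -4.34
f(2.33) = -1.54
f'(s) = 2*s - 9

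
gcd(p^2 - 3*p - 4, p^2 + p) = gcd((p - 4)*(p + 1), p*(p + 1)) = p + 1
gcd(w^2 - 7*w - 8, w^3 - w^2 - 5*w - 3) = w + 1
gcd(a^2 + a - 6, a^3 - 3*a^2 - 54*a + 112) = a - 2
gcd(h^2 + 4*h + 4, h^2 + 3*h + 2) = h + 2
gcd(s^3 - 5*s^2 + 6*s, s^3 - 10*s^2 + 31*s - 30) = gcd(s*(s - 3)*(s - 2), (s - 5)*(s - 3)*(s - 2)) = s^2 - 5*s + 6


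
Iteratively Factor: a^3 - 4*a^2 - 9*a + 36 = (a + 3)*(a^2 - 7*a + 12) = (a - 3)*(a + 3)*(a - 4)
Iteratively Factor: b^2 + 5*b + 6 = (b + 2)*(b + 3)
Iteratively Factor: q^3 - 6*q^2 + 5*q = (q)*(q^2 - 6*q + 5) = q*(q - 1)*(q - 5)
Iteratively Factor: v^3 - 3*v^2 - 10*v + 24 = (v - 4)*(v^2 + v - 6) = (v - 4)*(v + 3)*(v - 2)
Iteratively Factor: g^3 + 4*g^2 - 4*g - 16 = (g + 4)*(g^2 - 4) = (g - 2)*(g + 4)*(g + 2)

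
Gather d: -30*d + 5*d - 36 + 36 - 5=-25*d - 5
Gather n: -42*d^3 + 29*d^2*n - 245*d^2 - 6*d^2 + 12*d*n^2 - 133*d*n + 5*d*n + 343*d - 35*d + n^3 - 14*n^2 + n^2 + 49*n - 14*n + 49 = -42*d^3 - 251*d^2 + 308*d + n^3 + n^2*(12*d - 13) + n*(29*d^2 - 128*d + 35) + 49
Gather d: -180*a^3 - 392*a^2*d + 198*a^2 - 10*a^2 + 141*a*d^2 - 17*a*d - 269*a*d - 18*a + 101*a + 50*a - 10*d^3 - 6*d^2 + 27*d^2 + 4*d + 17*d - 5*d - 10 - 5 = -180*a^3 + 188*a^2 + 133*a - 10*d^3 + d^2*(141*a + 21) + d*(-392*a^2 - 286*a + 16) - 15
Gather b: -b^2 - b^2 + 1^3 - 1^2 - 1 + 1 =-2*b^2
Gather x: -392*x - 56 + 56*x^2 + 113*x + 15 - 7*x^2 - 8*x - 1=49*x^2 - 287*x - 42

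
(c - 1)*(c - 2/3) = c^2 - 5*c/3 + 2/3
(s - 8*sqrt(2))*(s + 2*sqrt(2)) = s^2 - 6*sqrt(2)*s - 32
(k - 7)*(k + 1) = k^2 - 6*k - 7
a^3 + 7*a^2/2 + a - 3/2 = (a - 1/2)*(a + 1)*(a + 3)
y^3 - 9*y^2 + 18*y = y*(y - 6)*(y - 3)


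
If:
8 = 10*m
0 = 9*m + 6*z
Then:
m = 4/5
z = -6/5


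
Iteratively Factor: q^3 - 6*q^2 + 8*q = (q - 4)*(q^2 - 2*q) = q*(q - 4)*(q - 2)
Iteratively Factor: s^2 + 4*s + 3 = (s + 1)*(s + 3)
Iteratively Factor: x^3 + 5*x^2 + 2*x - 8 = (x + 2)*(x^2 + 3*x - 4) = (x + 2)*(x + 4)*(x - 1)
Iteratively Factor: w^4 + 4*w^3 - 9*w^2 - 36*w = (w + 4)*(w^3 - 9*w) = w*(w + 4)*(w^2 - 9) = w*(w - 3)*(w + 4)*(w + 3)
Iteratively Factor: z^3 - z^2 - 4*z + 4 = (z - 1)*(z^2 - 4) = (z - 1)*(z + 2)*(z - 2)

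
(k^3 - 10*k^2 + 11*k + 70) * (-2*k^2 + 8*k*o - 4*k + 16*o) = -2*k^5 + 8*k^4*o + 16*k^4 - 64*k^3*o + 18*k^3 - 72*k^2*o - 184*k^2 + 736*k*o - 280*k + 1120*o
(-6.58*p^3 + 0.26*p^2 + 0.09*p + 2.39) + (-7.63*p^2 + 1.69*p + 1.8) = -6.58*p^3 - 7.37*p^2 + 1.78*p + 4.19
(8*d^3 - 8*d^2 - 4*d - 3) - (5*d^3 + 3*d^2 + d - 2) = 3*d^3 - 11*d^2 - 5*d - 1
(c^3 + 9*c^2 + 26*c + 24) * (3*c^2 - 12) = 3*c^5 + 27*c^4 + 66*c^3 - 36*c^2 - 312*c - 288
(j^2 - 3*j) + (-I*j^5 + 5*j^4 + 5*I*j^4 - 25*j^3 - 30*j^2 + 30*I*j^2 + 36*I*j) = -I*j^5 + 5*j^4 + 5*I*j^4 - 25*j^3 - 29*j^2 + 30*I*j^2 - 3*j + 36*I*j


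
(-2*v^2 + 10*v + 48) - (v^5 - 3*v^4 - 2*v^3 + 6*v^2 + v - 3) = -v^5 + 3*v^4 + 2*v^3 - 8*v^2 + 9*v + 51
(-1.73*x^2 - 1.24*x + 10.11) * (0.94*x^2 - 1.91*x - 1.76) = -1.6262*x^4 + 2.1387*x^3 + 14.9166*x^2 - 17.1277*x - 17.7936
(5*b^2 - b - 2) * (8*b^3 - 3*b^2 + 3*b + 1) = 40*b^5 - 23*b^4 + 2*b^3 + 8*b^2 - 7*b - 2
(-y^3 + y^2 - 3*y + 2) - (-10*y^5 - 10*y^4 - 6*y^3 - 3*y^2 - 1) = 10*y^5 + 10*y^4 + 5*y^3 + 4*y^2 - 3*y + 3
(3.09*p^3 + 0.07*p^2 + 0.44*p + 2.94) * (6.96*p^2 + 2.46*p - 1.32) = 21.5064*p^5 + 8.0886*p^4 - 0.8442*p^3 + 21.4524*p^2 + 6.6516*p - 3.8808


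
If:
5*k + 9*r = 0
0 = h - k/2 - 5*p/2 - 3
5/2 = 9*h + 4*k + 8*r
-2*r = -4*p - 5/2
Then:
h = 81/158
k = 1503/316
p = -615/316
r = -835/316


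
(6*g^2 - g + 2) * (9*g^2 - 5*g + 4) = 54*g^4 - 39*g^3 + 47*g^2 - 14*g + 8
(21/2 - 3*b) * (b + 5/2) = -3*b^2 + 3*b + 105/4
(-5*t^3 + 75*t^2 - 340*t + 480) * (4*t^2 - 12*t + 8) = -20*t^5 + 360*t^4 - 2300*t^3 + 6600*t^2 - 8480*t + 3840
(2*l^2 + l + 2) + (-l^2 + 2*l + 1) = l^2 + 3*l + 3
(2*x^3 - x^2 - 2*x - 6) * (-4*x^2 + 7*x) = -8*x^5 + 18*x^4 + x^3 + 10*x^2 - 42*x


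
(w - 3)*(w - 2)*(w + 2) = w^3 - 3*w^2 - 4*w + 12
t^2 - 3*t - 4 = (t - 4)*(t + 1)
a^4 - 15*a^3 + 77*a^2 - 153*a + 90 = (a - 6)*(a - 5)*(a - 3)*(a - 1)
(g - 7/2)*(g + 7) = g^2 + 7*g/2 - 49/2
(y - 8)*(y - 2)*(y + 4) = y^3 - 6*y^2 - 24*y + 64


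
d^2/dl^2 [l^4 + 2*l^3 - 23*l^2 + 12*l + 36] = 12*l^2 + 12*l - 46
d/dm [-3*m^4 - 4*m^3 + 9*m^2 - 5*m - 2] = -12*m^3 - 12*m^2 + 18*m - 5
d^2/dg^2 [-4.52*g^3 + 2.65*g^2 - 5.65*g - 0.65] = 5.3 - 27.12*g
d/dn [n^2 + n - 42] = 2*n + 1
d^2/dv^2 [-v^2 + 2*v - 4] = -2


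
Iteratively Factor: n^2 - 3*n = (n)*(n - 3)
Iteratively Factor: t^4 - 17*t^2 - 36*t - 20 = (t + 1)*(t^3 - t^2 - 16*t - 20) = (t + 1)*(t + 2)*(t^2 - 3*t - 10) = (t - 5)*(t + 1)*(t + 2)*(t + 2)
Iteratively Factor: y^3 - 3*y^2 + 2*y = (y - 1)*(y^2 - 2*y) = (y - 2)*(y - 1)*(y)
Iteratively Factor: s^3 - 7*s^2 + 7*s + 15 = (s + 1)*(s^2 - 8*s + 15) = (s - 5)*(s + 1)*(s - 3)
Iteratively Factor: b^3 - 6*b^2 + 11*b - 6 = (b - 1)*(b^2 - 5*b + 6) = (b - 2)*(b - 1)*(b - 3)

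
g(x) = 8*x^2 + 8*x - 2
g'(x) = 16*x + 8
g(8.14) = 593.20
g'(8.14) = 138.24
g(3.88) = 149.48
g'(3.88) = 70.08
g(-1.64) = 6.40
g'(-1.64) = -18.24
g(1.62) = 31.96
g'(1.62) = 33.92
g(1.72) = 35.43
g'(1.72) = 35.52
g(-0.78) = -3.37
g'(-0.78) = -4.48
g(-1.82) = 9.94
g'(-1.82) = -21.12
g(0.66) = 6.76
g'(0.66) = 18.56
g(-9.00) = 574.00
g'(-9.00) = -136.00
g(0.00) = -2.00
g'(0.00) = 8.00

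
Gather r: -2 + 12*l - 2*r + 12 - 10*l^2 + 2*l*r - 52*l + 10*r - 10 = -10*l^2 - 40*l + r*(2*l + 8)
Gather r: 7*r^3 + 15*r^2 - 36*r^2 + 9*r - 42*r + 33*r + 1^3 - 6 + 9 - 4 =7*r^3 - 21*r^2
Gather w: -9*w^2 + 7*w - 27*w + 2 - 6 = -9*w^2 - 20*w - 4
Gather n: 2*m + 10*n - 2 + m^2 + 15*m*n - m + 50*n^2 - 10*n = m^2 + 15*m*n + m + 50*n^2 - 2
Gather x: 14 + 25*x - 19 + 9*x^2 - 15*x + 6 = 9*x^2 + 10*x + 1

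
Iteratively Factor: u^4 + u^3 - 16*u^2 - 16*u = (u - 4)*(u^3 + 5*u^2 + 4*u) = (u - 4)*(u + 1)*(u^2 + 4*u) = (u - 4)*(u + 1)*(u + 4)*(u)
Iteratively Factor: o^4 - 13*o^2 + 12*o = (o)*(o^3 - 13*o + 12) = o*(o - 1)*(o^2 + o - 12) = o*(o - 1)*(o + 4)*(o - 3)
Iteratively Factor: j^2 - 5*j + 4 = (j - 1)*(j - 4)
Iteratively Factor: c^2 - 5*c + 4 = (c - 4)*(c - 1)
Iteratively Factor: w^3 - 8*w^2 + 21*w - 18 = (w - 3)*(w^2 - 5*w + 6) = (w - 3)^2*(w - 2)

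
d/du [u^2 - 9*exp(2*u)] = 2*u - 18*exp(2*u)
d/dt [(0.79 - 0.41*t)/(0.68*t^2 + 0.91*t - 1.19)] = (0.2788*t^2 - 1.0744*t - 0.231)/(0.4624*t^4 + 1.2376*t^3 - 0.7903*t^2 - 2.1658*t + 1.4161)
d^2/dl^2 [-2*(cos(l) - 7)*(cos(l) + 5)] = -4*cos(l) + 4*cos(2*l)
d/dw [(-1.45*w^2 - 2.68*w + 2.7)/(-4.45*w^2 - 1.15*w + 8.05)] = (-10.2585*w^2 + 0.684999999999999*w - 18.469)/(19.8025*w^4 + 10.235*w^3 - 70.3225*w^2 - 18.515*w + 64.8025)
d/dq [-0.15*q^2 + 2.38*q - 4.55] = 2.38 - 0.3*q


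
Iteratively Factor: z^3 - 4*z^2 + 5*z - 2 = (z - 1)*(z^2 - 3*z + 2) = (z - 1)^2*(z - 2)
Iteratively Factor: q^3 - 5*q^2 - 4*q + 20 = (q + 2)*(q^2 - 7*q + 10) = (q - 2)*(q + 2)*(q - 5)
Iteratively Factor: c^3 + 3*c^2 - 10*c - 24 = (c + 2)*(c^2 + c - 12) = (c + 2)*(c + 4)*(c - 3)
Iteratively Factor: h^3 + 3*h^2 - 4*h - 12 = (h + 3)*(h^2 - 4) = (h - 2)*(h + 3)*(h + 2)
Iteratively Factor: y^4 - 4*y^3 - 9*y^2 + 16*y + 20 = (y + 1)*(y^3 - 5*y^2 - 4*y + 20) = (y - 5)*(y + 1)*(y^2 - 4) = (y - 5)*(y + 1)*(y + 2)*(y - 2)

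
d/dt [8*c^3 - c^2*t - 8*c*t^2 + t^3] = -c^2 - 16*c*t + 3*t^2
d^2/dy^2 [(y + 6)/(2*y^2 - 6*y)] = (-3*y*(y - 3)*(y + 1) + (y + 6)*(2*y - 3)^2)/(y^3*(y - 3)^3)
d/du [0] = 0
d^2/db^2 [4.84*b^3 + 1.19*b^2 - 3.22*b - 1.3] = 29.04*b + 2.38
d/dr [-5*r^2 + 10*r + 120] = 10 - 10*r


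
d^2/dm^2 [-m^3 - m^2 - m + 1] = -6*m - 2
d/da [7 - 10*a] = -10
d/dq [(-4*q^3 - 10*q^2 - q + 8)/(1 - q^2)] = (4*q^4 - 13*q^2 - 4*q - 1)/(q^4 - 2*q^2 + 1)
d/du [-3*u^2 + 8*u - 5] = 8 - 6*u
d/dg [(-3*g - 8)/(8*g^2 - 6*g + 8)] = 2*(3*g^2 + 16*g - 9)/(16*g^4 - 24*g^3 + 41*g^2 - 24*g + 16)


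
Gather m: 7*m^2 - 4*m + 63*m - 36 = 7*m^2 + 59*m - 36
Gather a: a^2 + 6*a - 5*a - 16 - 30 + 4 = a^2 + a - 42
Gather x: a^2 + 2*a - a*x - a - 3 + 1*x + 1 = a^2 + a + x*(1 - a) - 2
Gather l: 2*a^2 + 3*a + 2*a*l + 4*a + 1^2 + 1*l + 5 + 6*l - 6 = 2*a^2 + 7*a + l*(2*a + 7)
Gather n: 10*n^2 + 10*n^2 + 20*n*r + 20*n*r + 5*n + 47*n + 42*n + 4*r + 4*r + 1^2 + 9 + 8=20*n^2 + n*(40*r + 94) + 8*r + 18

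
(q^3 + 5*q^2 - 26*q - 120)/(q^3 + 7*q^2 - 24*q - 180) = (q + 4)/(q + 6)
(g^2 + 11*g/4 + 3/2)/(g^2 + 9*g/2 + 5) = (4*g + 3)/(2*(2*g + 5))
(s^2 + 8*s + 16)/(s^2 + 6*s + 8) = (s + 4)/(s + 2)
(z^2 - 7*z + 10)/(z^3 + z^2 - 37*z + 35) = (z - 2)/(z^2 + 6*z - 7)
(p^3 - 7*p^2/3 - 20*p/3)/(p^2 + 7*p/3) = (3*p^2 - 7*p - 20)/(3*p + 7)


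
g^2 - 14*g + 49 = (g - 7)^2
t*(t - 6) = t^2 - 6*t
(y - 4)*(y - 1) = y^2 - 5*y + 4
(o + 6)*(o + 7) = o^2 + 13*o + 42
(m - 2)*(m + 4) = m^2 + 2*m - 8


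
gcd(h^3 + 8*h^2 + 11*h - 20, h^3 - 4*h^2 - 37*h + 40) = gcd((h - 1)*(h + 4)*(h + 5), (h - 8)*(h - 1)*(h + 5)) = h^2 + 4*h - 5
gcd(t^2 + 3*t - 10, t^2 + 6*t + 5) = t + 5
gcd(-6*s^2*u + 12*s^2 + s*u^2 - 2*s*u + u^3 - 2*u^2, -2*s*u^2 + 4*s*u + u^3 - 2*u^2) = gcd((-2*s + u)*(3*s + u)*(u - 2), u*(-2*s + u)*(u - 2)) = 2*s*u - 4*s - u^2 + 2*u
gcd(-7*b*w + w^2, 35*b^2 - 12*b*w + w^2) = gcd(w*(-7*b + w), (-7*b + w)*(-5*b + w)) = -7*b + w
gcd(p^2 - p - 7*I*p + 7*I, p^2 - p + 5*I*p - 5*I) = p - 1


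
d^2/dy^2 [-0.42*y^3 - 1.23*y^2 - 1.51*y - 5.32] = -2.52*y - 2.46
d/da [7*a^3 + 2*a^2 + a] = 21*a^2 + 4*a + 1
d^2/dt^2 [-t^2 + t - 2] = -2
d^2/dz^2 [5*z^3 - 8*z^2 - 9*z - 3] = 30*z - 16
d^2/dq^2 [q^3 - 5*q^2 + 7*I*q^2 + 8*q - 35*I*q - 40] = 6*q - 10 + 14*I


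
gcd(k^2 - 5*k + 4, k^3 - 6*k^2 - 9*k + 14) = k - 1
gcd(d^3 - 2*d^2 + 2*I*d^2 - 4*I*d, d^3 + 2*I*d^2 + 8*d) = d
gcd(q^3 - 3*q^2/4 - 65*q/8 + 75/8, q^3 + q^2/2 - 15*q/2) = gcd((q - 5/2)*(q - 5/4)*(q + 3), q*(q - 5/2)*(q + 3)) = q^2 + q/2 - 15/2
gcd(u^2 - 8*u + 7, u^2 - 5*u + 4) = u - 1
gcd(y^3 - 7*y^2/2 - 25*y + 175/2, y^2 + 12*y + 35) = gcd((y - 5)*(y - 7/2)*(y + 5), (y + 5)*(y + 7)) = y + 5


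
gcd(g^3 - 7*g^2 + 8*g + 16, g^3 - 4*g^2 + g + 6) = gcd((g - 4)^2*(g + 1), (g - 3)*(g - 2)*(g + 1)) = g + 1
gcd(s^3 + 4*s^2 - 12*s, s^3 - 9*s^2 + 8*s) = s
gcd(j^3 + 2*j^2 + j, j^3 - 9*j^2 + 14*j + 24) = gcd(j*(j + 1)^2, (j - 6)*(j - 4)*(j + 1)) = j + 1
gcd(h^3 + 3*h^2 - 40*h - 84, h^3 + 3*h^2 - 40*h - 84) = h^3 + 3*h^2 - 40*h - 84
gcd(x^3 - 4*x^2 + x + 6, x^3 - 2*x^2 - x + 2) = x^2 - x - 2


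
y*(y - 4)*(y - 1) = y^3 - 5*y^2 + 4*y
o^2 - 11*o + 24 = (o - 8)*(o - 3)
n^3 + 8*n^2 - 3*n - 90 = (n - 3)*(n + 5)*(n + 6)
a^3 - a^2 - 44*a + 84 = (a - 6)*(a - 2)*(a + 7)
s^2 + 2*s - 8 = (s - 2)*(s + 4)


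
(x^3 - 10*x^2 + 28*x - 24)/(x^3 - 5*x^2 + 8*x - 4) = (x - 6)/(x - 1)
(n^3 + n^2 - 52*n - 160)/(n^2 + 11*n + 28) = (n^2 - 3*n - 40)/(n + 7)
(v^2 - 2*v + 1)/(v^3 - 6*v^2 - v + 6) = (v - 1)/(v^2 - 5*v - 6)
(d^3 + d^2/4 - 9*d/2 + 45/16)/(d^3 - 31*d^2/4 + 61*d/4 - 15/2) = (d^2 + d - 15/4)/(d^2 - 7*d + 10)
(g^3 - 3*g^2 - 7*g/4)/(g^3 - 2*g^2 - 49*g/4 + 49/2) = g*(2*g + 1)/(2*g^2 + 3*g - 14)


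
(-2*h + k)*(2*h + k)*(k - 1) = -4*h^2*k + 4*h^2 + k^3 - k^2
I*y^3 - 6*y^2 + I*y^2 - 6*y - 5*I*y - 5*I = (y + I)*(y + 5*I)*(I*y + I)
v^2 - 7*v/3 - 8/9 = (v - 8/3)*(v + 1/3)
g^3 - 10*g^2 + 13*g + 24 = (g - 8)*(g - 3)*(g + 1)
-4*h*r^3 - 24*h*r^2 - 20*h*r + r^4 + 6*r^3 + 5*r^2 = r*(-4*h + r)*(r + 1)*(r + 5)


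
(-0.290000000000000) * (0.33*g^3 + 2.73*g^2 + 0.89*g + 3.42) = -0.0957*g^3 - 0.7917*g^2 - 0.2581*g - 0.9918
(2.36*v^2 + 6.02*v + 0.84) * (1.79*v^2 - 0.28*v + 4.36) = 4.2244*v^4 + 10.115*v^3 + 10.1076*v^2 + 26.012*v + 3.6624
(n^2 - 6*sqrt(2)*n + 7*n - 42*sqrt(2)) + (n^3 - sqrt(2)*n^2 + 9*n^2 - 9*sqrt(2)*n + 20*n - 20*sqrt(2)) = n^3 - sqrt(2)*n^2 + 10*n^2 - 15*sqrt(2)*n + 27*n - 62*sqrt(2)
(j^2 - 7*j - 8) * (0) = 0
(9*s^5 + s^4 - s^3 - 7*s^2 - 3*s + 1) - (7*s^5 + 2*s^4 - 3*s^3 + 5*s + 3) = 2*s^5 - s^4 + 2*s^3 - 7*s^2 - 8*s - 2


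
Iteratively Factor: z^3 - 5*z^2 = (z)*(z^2 - 5*z) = z^2*(z - 5)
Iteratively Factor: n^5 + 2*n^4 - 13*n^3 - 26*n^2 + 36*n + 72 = (n + 3)*(n^4 - n^3 - 10*n^2 + 4*n + 24) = (n - 3)*(n + 3)*(n^3 + 2*n^2 - 4*n - 8) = (n - 3)*(n + 2)*(n + 3)*(n^2 - 4) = (n - 3)*(n + 2)^2*(n + 3)*(n - 2)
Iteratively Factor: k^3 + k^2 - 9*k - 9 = (k - 3)*(k^2 + 4*k + 3) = (k - 3)*(k + 1)*(k + 3)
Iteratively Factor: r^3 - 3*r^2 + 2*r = (r - 1)*(r^2 - 2*r) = (r - 2)*(r - 1)*(r)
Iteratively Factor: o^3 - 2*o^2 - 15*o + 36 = (o + 4)*(o^2 - 6*o + 9) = (o - 3)*(o + 4)*(o - 3)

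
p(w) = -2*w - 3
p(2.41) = -7.82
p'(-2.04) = -2.00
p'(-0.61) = -2.00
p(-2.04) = 1.08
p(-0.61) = -1.78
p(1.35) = -5.70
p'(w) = -2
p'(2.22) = -2.00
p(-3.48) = 3.96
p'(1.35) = -2.00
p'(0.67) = -2.00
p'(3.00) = -2.00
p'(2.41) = -2.00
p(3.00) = -9.00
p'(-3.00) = -2.00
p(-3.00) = 3.00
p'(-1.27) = -2.00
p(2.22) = -7.44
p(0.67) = -4.34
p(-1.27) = -0.46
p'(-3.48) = -2.00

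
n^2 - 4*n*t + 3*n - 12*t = (n + 3)*(n - 4*t)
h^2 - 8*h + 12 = (h - 6)*(h - 2)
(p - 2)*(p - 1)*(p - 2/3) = p^3 - 11*p^2/3 + 4*p - 4/3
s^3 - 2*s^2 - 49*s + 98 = (s - 7)*(s - 2)*(s + 7)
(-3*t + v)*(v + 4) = -3*t*v - 12*t + v^2 + 4*v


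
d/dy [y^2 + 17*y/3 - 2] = 2*y + 17/3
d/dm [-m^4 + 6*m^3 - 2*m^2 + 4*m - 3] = -4*m^3 + 18*m^2 - 4*m + 4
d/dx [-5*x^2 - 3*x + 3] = -10*x - 3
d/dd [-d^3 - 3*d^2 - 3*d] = -3*d^2 - 6*d - 3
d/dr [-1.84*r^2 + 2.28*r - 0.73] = 2.28 - 3.68*r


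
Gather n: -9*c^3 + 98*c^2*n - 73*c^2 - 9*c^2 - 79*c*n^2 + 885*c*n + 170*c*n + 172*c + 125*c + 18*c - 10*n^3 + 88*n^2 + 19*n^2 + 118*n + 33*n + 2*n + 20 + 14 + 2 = -9*c^3 - 82*c^2 + 315*c - 10*n^3 + n^2*(107 - 79*c) + n*(98*c^2 + 1055*c + 153) + 36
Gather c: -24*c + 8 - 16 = -24*c - 8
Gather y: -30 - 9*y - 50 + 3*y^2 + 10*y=3*y^2 + y - 80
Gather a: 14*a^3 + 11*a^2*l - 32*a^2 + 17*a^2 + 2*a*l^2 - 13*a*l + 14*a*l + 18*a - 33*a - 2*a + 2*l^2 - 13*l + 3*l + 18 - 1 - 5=14*a^3 + a^2*(11*l - 15) + a*(2*l^2 + l - 17) + 2*l^2 - 10*l + 12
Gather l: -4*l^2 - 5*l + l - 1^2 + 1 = -4*l^2 - 4*l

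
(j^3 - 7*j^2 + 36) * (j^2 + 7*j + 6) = j^5 - 43*j^3 - 6*j^2 + 252*j + 216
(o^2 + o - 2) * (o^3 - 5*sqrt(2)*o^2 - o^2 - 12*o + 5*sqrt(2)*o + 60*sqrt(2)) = o^5 - 5*sqrt(2)*o^4 - 15*o^3 - 10*o^2 + 75*sqrt(2)*o^2 + 24*o + 50*sqrt(2)*o - 120*sqrt(2)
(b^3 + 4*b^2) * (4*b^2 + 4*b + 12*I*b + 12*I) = 4*b^5 + 20*b^4 + 12*I*b^4 + 16*b^3 + 60*I*b^3 + 48*I*b^2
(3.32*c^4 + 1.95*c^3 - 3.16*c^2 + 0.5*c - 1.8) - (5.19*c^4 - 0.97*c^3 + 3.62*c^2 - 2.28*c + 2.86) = -1.87*c^4 + 2.92*c^3 - 6.78*c^2 + 2.78*c - 4.66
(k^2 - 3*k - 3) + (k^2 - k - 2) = 2*k^2 - 4*k - 5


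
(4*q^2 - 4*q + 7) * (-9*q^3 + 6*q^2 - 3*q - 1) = -36*q^5 + 60*q^4 - 99*q^3 + 50*q^2 - 17*q - 7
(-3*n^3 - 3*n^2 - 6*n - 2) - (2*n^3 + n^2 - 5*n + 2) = -5*n^3 - 4*n^2 - n - 4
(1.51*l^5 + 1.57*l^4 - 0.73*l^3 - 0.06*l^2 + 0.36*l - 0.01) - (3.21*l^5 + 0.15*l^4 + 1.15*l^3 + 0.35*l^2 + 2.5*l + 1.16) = -1.7*l^5 + 1.42*l^4 - 1.88*l^3 - 0.41*l^2 - 2.14*l - 1.17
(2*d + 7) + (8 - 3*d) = 15 - d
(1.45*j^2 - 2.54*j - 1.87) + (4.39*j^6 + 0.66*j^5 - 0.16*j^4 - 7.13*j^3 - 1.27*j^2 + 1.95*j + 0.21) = 4.39*j^6 + 0.66*j^5 - 0.16*j^4 - 7.13*j^3 + 0.18*j^2 - 0.59*j - 1.66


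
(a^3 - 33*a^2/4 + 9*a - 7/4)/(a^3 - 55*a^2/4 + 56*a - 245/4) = (4*a^2 - 5*a + 1)/(4*a^2 - 27*a + 35)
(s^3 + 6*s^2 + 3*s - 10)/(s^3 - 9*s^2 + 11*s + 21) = (s^3 + 6*s^2 + 3*s - 10)/(s^3 - 9*s^2 + 11*s + 21)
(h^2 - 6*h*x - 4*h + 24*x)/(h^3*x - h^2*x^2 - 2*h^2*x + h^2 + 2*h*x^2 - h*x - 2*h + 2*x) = (h^2 - 6*h*x - 4*h + 24*x)/(h^3*x - h^2*x^2 - 2*h^2*x + h^2 + 2*h*x^2 - h*x - 2*h + 2*x)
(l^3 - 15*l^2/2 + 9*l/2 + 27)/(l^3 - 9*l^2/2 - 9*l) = (l - 3)/l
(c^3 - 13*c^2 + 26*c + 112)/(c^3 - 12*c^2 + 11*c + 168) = (c + 2)/(c + 3)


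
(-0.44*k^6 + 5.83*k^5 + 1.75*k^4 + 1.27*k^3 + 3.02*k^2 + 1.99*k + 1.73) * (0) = 0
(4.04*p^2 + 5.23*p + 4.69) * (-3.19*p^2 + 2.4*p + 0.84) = -12.8876*p^4 - 6.9877*p^3 + 0.984499999999999*p^2 + 15.6492*p + 3.9396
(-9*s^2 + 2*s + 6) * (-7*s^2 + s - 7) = 63*s^4 - 23*s^3 + 23*s^2 - 8*s - 42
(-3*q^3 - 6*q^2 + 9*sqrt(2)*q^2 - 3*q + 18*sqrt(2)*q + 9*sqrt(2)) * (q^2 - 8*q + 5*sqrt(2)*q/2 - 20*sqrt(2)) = -3*q^5 + 3*sqrt(2)*q^4/2 + 18*q^4 - 9*sqrt(2)*q^3 + 90*q^3 - 246*q^2 - 45*sqrt(2)*q^2/2 - 675*q - 12*sqrt(2)*q - 360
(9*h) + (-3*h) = 6*h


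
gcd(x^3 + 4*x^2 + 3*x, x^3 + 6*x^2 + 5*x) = x^2 + x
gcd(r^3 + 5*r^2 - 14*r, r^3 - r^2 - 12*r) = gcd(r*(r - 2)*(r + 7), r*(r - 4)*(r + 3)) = r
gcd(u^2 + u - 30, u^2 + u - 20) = 1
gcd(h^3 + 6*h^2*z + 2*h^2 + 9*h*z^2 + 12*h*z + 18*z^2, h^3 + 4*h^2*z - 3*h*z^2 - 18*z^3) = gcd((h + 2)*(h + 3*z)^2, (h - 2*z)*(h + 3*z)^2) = h^2 + 6*h*z + 9*z^2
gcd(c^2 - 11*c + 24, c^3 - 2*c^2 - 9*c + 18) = c - 3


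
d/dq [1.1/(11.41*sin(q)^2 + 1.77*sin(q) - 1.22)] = -(25.102*sin(q) + 1.947)*cos(q)/(11.41*sin(q)^2 + 1.77*sin(q) - 1.22)^2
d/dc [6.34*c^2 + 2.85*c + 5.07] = 12.68*c + 2.85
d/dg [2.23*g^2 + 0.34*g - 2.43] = 4.46*g + 0.34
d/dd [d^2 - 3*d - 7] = 2*d - 3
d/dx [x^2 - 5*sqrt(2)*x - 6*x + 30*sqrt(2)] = 2*x - 5*sqrt(2) - 6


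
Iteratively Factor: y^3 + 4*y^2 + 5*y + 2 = (y + 2)*(y^2 + 2*y + 1) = (y + 1)*(y + 2)*(y + 1)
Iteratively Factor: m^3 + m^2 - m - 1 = (m + 1)*(m^2 - 1) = (m - 1)*(m + 1)*(m + 1)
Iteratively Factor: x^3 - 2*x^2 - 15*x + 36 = (x - 3)*(x^2 + x - 12) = (x - 3)^2*(x + 4)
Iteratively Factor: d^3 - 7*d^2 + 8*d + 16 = (d - 4)*(d^2 - 3*d - 4) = (d - 4)*(d + 1)*(d - 4)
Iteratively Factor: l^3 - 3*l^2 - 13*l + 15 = (l - 1)*(l^2 - 2*l - 15) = (l - 5)*(l - 1)*(l + 3)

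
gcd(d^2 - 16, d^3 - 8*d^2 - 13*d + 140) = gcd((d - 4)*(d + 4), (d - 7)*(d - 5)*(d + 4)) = d + 4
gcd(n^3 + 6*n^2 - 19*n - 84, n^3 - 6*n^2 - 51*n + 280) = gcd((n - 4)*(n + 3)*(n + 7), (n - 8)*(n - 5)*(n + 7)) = n + 7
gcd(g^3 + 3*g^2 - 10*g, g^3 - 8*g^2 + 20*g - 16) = g - 2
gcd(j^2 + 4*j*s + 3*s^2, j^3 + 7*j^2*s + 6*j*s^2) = j + s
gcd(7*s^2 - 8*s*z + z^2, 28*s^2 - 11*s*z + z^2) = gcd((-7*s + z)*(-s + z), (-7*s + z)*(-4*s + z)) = -7*s + z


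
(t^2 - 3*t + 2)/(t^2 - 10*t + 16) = (t - 1)/(t - 8)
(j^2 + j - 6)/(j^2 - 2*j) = (j + 3)/j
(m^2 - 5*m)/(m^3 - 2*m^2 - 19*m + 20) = m/(m^2 + 3*m - 4)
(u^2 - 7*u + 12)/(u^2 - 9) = (u - 4)/(u + 3)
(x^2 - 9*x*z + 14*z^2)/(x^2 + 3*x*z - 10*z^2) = (x - 7*z)/(x + 5*z)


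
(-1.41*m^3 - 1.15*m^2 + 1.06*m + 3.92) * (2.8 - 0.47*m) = 0.6627*m^4 - 3.4075*m^3 - 3.7182*m^2 + 1.1256*m + 10.976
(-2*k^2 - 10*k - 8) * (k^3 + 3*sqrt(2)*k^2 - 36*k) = -2*k^5 - 10*k^4 - 6*sqrt(2)*k^4 - 30*sqrt(2)*k^3 + 64*k^3 - 24*sqrt(2)*k^2 + 360*k^2 + 288*k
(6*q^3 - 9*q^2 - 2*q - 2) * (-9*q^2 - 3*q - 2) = -54*q^5 + 63*q^4 + 33*q^3 + 42*q^2 + 10*q + 4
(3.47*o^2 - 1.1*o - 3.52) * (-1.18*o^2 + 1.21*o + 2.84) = -4.0946*o^4 + 5.4967*o^3 + 12.6774*o^2 - 7.3832*o - 9.9968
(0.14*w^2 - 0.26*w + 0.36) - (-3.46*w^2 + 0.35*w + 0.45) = 3.6*w^2 - 0.61*w - 0.09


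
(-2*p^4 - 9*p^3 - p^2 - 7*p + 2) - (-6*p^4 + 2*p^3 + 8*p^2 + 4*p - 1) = 4*p^4 - 11*p^3 - 9*p^2 - 11*p + 3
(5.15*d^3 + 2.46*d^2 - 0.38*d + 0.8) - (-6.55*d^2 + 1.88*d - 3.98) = 5.15*d^3 + 9.01*d^2 - 2.26*d + 4.78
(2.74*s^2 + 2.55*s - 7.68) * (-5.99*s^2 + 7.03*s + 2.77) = -16.4126*s^4 + 3.9877*s^3 + 71.5195*s^2 - 46.9269*s - 21.2736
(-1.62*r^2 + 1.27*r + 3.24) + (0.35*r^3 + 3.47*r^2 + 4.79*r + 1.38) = 0.35*r^3 + 1.85*r^2 + 6.06*r + 4.62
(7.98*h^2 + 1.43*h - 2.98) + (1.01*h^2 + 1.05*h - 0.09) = 8.99*h^2 + 2.48*h - 3.07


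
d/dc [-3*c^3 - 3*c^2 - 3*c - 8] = -9*c^2 - 6*c - 3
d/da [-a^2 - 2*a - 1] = -2*a - 2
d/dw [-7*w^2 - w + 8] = -14*w - 1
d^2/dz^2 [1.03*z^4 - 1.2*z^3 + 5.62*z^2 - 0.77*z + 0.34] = 12.36*z^2 - 7.2*z + 11.24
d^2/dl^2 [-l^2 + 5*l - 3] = -2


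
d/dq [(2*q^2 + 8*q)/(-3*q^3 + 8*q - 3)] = 2*(q*(q + 4)*(9*q^2 - 8) - 2*(q + 2)*(3*q^3 - 8*q + 3))/(3*q^3 - 8*q + 3)^2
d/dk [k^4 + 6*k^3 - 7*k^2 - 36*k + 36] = 4*k^3 + 18*k^2 - 14*k - 36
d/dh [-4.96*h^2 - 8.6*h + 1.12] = -9.92*h - 8.6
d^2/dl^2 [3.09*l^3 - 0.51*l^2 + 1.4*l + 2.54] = 18.54*l - 1.02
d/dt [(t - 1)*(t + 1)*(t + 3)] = 3*t^2 + 6*t - 1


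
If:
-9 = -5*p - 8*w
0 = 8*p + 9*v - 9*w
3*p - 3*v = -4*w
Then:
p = -27/121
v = 177/121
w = 153/121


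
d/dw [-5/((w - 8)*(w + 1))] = 5*(2*w - 7)/((w - 8)^2*(w + 1)^2)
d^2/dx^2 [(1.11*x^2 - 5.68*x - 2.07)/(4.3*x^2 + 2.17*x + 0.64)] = (-230.76122*x^3 - 247.97412*x^2 - 22.10286*x + 8.584514)/(79.507*x^6 + 120.3699*x^5 + 96.24561*x^4 + 46.049353*x^3 + 14.324928*x^2 + 2.666496*x + 0.262144)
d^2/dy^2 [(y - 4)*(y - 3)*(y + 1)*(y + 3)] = 12*y^2 - 18*y - 26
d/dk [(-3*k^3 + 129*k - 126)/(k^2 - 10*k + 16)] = 3*(-k^4 + 20*k^3 - 91*k^2 + 84*k + 268)/(k^4 - 20*k^3 + 132*k^2 - 320*k + 256)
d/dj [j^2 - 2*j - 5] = 2*j - 2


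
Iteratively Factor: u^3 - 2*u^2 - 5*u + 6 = (u - 1)*(u^2 - u - 6) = (u - 1)*(u + 2)*(u - 3)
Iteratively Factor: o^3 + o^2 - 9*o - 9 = (o - 3)*(o^2 + 4*o + 3) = (o - 3)*(o + 3)*(o + 1)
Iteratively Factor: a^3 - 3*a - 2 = (a + 1)*(a^2 - a - 2) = (a + 1)^2*(a - 2)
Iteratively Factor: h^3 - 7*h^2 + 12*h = (h - 4)*(h^2 - 3*h) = (h - 4)*(h - 3)*(h)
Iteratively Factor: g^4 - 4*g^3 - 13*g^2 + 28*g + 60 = (g - 5)*(g^3 + g^2 - 8*g - 12) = (g - 5)*(g + 2)*(g^2 - g - 6) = (g - 5)*(g + 2)^2*(g - 3)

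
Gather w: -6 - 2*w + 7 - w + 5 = 6 - 3*w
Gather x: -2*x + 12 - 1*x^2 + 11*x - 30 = -x^2 + 9*x - 18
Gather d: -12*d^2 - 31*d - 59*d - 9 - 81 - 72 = -12*d^2 - 90*d - 162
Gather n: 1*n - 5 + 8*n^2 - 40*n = 8*n^2 - 39*n - 5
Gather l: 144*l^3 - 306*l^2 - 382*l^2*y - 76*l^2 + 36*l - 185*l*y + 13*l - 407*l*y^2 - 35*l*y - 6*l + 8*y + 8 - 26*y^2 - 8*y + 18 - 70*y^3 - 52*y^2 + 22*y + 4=144*l^3 + l^2*(-382*y - 382) + l*(-407*y^2 - 220*y + 43) - 70*y^3 - 78*y^2 + 22*y + 30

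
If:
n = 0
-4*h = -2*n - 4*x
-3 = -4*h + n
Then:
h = 3/4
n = 0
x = 3/4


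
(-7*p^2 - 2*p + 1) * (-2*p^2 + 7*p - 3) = 14*p^4 - 45*p^3 + 5*p^2 + 13*p - 3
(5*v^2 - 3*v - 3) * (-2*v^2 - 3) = -10*v^4 + 6*v^3 - 9*v^2 + 9*v + 9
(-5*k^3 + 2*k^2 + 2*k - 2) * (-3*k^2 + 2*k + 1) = 15*k^5 - 16*k^4 - 7*k^3 + 12*k^2 - 2*k - 2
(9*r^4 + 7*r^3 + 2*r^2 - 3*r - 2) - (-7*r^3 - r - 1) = 9*r^4 + 14*r^3 + 2*r^2 - 2*r - 1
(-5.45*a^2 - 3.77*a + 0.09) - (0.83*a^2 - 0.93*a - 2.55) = -6.28*a^2 - 2.84*a + 2.64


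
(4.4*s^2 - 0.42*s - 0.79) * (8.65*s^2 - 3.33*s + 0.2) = 38.06*s^4 - 18.285*s^3 - 4.5549*s^2 + 2.5467*s - 0.158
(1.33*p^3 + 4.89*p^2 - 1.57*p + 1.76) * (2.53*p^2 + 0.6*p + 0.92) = 3.3649*p^5 + 13.1697*p^4 + 0.1855*p^3 + 8.0096*p^2 - 0.3884*p + 1.6192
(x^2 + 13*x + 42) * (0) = 0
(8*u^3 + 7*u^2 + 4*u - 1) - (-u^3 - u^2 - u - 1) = 9*u^3 + 8*u^2 + 5*u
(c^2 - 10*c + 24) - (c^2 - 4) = 28 - 10*c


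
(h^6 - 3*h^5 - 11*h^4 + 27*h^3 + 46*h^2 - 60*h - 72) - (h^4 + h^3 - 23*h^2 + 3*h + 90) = h^6 - 3*h^5 - 12*h^4 + 26*h^3 + 69*h^2 - 63*h - 162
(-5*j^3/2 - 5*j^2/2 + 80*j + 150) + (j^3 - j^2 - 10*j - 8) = -3*j^3/2 - 7*j^2/2 + 70*j + 142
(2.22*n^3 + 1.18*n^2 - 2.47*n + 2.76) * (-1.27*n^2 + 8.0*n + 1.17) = -2.8194*n^5 + 16.2614*n^4 + 15.1743*n^3 - 21.8846*n^2 + 19.1901*n + 3.2292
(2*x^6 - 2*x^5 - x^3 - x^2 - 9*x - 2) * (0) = 0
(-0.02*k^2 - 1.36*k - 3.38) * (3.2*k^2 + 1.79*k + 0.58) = -0.064*k^4 - 4.3878*k^3 - 13.262*k^2 - 6.839*k - 1.9604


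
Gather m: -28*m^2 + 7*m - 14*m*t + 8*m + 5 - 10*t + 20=-28*m^2 + m*(15 - 14*t) - 10*t + 25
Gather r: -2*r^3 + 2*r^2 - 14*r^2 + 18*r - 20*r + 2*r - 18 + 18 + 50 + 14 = -2*r^3 - 12*r^2 + 64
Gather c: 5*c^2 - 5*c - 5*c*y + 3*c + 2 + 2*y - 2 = 5*c^2 + c*(-5*y - 2) + 2*y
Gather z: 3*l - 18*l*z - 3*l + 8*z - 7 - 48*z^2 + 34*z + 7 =-48*z^2 + z*(42 - 18*l)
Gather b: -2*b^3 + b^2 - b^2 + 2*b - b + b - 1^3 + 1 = -2*b^3 + 2*b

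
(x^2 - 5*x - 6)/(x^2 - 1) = (x - 6)/(x - 1)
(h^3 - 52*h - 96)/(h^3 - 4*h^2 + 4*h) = (h^3 - 52*h - 96)/(h*(h^2 - 4*h + 4))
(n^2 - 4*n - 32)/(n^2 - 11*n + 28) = (n^2 - 4*n - 32)/(n^2 - 11*n + 28)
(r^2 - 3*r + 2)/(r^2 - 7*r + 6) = (r - 2)/(r - 6)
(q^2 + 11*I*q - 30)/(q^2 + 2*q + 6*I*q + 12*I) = (q + 5*I)/(q + 2)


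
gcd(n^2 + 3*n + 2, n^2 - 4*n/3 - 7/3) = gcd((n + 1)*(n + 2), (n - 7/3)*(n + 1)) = n + 1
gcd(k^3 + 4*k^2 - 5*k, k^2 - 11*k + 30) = 1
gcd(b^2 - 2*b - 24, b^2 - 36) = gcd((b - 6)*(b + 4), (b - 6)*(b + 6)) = b - 6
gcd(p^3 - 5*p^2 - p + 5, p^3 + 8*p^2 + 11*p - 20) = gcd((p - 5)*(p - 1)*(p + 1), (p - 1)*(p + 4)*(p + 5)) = p - 1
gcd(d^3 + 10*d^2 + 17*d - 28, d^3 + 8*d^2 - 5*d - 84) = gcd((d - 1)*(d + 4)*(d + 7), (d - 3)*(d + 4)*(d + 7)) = d^2 + 11*d + 28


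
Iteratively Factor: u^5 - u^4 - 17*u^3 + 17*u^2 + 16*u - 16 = (u + 4)*(u^4 - 5*u^3 + 3*u^2 + 5*u - 4) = (u + 1)*(u + 4)*(u^3 - 6*u^2 + 9*u - 4) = (u - 1)*(u + 1)*(u + 4)*(u^2 - 5*u + 4) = (u - 4)*(u - 1)*(u + 1)*(u + 4)*(u - 1)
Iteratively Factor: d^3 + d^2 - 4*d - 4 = (d + 2)*(d^2 - d - 2) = (d + 1)*(d + 2)*(d - 2)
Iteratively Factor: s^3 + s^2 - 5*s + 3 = (s - 1)*(s^2 + 2*s - 3) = (s - 1)^2*(s + 3)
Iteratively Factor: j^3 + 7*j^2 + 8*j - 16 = (j + 4)*(j^2 + 3*j - 4) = (j + 4)^2*(j - 1)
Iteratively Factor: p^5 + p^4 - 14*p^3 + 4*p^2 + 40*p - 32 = (p - 1)*(p^4 + 2*p^3 - 12*p^2 - 8*p + 32) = (p - 1)*(p + 4)*(p^3 - 2*p^2 - 4*p + 8) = (p - 2)*(p - 1)*(p + 4)*(p^2 - 4) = (p - 2)^2*(p - 1)*(p + 4)*(p + 2)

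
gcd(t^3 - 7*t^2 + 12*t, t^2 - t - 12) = t - 4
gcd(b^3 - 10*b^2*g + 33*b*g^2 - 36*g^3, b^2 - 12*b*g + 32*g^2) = b - 4*g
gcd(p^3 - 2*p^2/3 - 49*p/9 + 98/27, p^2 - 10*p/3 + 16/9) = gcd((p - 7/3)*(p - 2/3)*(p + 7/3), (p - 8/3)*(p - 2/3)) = p - 2/3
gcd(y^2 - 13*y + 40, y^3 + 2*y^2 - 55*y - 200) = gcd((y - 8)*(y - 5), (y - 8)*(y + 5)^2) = y - 8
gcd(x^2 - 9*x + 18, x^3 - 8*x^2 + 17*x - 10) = 1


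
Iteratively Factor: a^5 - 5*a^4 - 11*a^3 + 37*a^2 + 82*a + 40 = (a - 4)*(a^4 - a^3 - 15*a^2 - 23*a - 10) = (a - 4)*(a + 1)*(a^3 - 2*a^2 - 13*a - 10) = (a - 4)*(a + 1)*(a + 2)*(a^2 - 4*a - 5) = (a - 4)*(a + 1)^2*(a + 2)*(a - 5)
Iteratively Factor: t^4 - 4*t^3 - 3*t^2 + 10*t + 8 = (t + 1)*(t^3 - 5*t^2 + 2*t + 8) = (t - 4)*(t + 1)*(t^2 - t - 2) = (t - 4)*(t + 1)^2*(t - 2)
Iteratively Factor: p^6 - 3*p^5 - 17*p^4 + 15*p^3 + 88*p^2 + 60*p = (p + 2)*(p^5 - 5*p^4 - 7*p^3 + 29*p^2 + 30*p) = (p + 1)*(p + 2)*(p^4 - 6*p^3 - p^2 + 30*p) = (p + 1)*(p + 2)^2*(p^3 - 8*p^2 + 15*p) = (p - 3)*(p + 1)*(p + 2)^2*(p^2 - 5*p) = p*(p - 3)*(p + 1)*(p + 2)^2*(p - 5)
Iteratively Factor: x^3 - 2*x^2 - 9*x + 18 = (x - 2)*(x^2 - 9) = (x - 3)*(x - 2)*(x + 3)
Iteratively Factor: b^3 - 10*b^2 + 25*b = (b - 5)*(b^2 - 5*b) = b*(b - 5)*(b - 5)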